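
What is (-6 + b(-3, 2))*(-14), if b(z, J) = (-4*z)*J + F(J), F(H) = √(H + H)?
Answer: -280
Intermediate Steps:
F(H) = √2*√H (F(H) = √(2*H) = √2*√H)
b(z, J) = √2*√J - 4*J*z (b(z, J) = (-4*z)*J + √2*√J = -4*J*z + √2*√J = √2*√J - 4*J*z)
(-6 + b(-3, 2))*(-14) = (-6 + (√2*√2 - 4*2*(-3)))*(-14) = (-6 + (2 + 24))*(-14) = (-6 + 26)*(-14) = 20*(-14) = -280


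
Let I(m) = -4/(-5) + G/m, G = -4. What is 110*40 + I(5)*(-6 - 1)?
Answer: 4400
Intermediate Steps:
I(m) = ⅘ - 4/m (I(m) = -4/(-5) - 4/m = -4*(-⅕) - 4/m = ⅘ - 4/m)
110*40 + I(5)*(-6 - 1) = 110*40 + (⅘ - 4/5)*(-6 - 1) = 4400 + (⅘ - 4*⅕)*(-7) = 4400 + (⅘ - ⅘)*(-7) = 4400 + 0*(-7) = 4400 + 0 = 4400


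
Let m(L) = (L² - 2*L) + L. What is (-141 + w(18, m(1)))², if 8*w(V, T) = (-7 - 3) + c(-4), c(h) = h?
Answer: 326041/16 ≈ 20378.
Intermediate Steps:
m(L) = L² - L
w(V, T) = -7/4 (w(V, T) = ((-7 - 3) - 4)/8 = (-10 - 4)/8 = (⅛)*(-14) = -7/4)
(-141 + w(18, m(1)))² = (-141 - 7/4)² = (-571/4)² = 326041/16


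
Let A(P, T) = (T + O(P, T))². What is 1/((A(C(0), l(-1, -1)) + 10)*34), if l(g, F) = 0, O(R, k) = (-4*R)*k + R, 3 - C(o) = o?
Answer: 1/646 ≈ 0.0015480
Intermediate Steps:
C(o) = 3 - o
O(R, k) = R - 4*R*k (O(R, k) = -4*R*k + R = R - 4*R*k)
A(P, T) = (T + P*(1 - 4*T))²
1/((A(C(0), l(-1, -1)) + 10)*34) = 1/(((-1*0 + (3 - 1*0)*(-1 + 4*0))² + 10)*34) = 1/(((0 + (3 + 0)*(-1 + 0))² + 10)*34) = 1/(((0 + 3*(-1))² + 10)*34) = 1/(((0 - 3)² + 10)*34) = 1/(((-3)² + 10)*34) = 1/((9 + 10)*34) = 1/(19*34) = 1/646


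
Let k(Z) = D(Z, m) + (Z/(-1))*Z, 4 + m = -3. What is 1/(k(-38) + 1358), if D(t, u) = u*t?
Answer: 1/180 ≈ 0.0055556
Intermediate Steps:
m = -7 (m = -4 - 3 = -7)
D(t, u) = t*u
k(Z) = -Z**2 - 7*Z (k(Z) = Z*(-7) + (Z/(-1))*Z = -7*Z + (Z*(-1))*Z = -7*Z + (-Z)*Z = -7*Z - Z**2 = -Z**2 - 7*Z)
1/(k(-38) + 1358) = 1/(-38*(-7 - 1*(-38)) + 1358) = 1/(-38*(-7 + 38) + 1358) = 1/(-38*31 + 1358) = 1/(-1178 + 1358) = 1/180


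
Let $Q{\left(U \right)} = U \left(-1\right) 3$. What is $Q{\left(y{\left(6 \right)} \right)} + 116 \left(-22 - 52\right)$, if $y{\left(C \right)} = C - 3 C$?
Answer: $-8548$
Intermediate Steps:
$y{\left(C \right)} = - 2 C$
$Q{\left(U \right)} = - 3 U$ ($Q{\left(U \right)} = - U 3 = - 3 U$)
$Q{\left(y{\left(6 \right)} \right)} + 116 \left(-22 - 52\right) = - 3 \left(\left(-2\right) 6\right) + 116 \left(-22 - 52\right) = \left(-3\right) \left(-12\right) + 116 \left(-74\right) = 36 - 8584 = -8548$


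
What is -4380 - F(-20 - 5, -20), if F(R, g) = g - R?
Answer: -4385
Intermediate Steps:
-4380 - F(-20 - 5, -20) = -4380 - (-20 - (-20 - 5)) = -4380 - (-20 - 1*(-25)) = -4380 - (-20 + 25) = -4380 - 1*5 = -4380 - 5 = -4385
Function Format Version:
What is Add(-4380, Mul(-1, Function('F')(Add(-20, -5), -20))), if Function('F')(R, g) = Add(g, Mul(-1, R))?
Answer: -4385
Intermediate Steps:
Add(-4380, Mul(-1, Function('F')(Add(-20, -5), -20))) = Add(-4380, Mul(-1, Add(-20, Mul(-1, Add(-20, -5))))) = Add(-4380, Mul(-1, Add(-20, Mul(-1, -25)))) = Add(-4380, Mul(-1, Add(-20, 25))) = Add(-4380, Mul(-1, 5)) = Add(-4380, -5) = -4385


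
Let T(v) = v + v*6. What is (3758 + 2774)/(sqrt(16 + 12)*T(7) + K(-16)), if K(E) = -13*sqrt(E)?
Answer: 3266/(-26*I + 49*sqrt(7)) ≈ 24.218 + 4.8571*I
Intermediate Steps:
T(v) = 7*v (T(v) = v + 6*v = 7*v)
(3758 + 2774)/(sqrt(16 + 12)*T(7) + K(-16)) = (3758 + 2774)/(sqrt(16 + 12)*(7*7) - 52*I) = 6532/(sqrt(28)*49 - 52*I) = 6532/((2*sqrt(7))*49 - 52*I) = 6532/(98*sqrt(7) - 52*I) = 6532/(-52*I + 98*sqrt(7))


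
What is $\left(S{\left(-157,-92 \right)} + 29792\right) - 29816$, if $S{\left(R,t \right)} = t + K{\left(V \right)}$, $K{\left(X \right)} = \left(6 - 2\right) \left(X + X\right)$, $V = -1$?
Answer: $-124$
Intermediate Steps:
$K{\left(X \right)} = 8 X$ ($K{\left(X \right)} = 4 \cdot 2 X = 8 X$)
$S{\left(R,t \right)} = -8 + t$ ($S{\left(R,t \right)} = t + 8 \left(-1\right) = t - 8 = -8 + t$)
$\left(S{\left(-157,-92 \right)} + 29792\right) - 29816 = \left(\left(-8 - 92\right) + 29792\right) - 29816 = \left(-100 + 29792\right) - 29816 = 29692 - 29816 = -124$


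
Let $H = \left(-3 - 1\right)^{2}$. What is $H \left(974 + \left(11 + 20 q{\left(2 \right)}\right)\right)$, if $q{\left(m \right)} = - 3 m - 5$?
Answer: $12240$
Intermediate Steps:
$H = 16$ ($H = \left(-4\right)^{2} = 16$)
$q{\left(m \right)} = -5 - 3 m$
$H \left(974 + \left(11 + 20 q{\left(2 \right)}\right)\right) = 16 \left(974 + \left(11 + 20 \left(-5 - 6\right)\right)\right) = 16 \left(974 + \left(11 + 20 \left(-11\right)\right)\right) = 16 \left(974 + \left(11 - 220\right)\right) = 16 \left(974 - 209\right) = 16 \cdot 765 = 12240$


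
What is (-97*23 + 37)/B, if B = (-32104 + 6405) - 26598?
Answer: 2194/52297 ≈ 0.041953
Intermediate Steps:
B = -52297 (B = -25699 - 26598 = -52297)
(-97*23 + 37)/B = (-97*23 + 37)/(-52297) = (-2231 + 37)*(-1/52297) = -2194*(-1/52297) = 2194/52297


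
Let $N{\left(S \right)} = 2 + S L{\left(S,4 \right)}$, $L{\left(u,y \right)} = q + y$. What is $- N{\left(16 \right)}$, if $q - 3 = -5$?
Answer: $-34$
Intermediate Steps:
$q = -2$ ($q = 3 - 5 = -2$)
$L{\left(u,y \right)} = -2 + y$
$N{\left(S \right)} = 2 + 2 S$ ($N{\left(S \right)} = 2 + S \left(-2 + 4\right) = 2 + S 2 = 2 + 2 S$)
$- N{\left(16 \right)} = - (2 + 2 \cdot 16) = - (2 + 32) = \left(-1\right) 34 = -34$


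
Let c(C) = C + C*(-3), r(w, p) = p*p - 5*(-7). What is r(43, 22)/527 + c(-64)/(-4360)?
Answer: 274423/287215 ≈ 0.95546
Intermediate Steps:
r(w, p) = 35 + p² (r(w, p) = p² + 35 = 35 + p²)
c(C) = -2*C (c(C) = C - 3*C = -2*C)
r(43, 22)/527 + c(-64)/(-4360) = (35 + 22²)/527 - 2*(-64)/(-4360) = (35 + 484)*(1/527) + 128*(-1/4360) = 519*(1/527) - 16/545 = 519/527 - 16/545 = 274423/287215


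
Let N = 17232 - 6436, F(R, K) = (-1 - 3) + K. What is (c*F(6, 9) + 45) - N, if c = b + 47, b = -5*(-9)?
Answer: -10291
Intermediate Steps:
b = 45
F(R, K) = -4 + K
c = 92 (c = 45 + 47 = 92)
N = 10796
(c*F(6, 9) + 45) - N = (92*(-4 + 9) + 45) - 1*10796 = (92*5 + 45) - 10796 = (460 + 45) - 10796 = 505 - 10796 = -10291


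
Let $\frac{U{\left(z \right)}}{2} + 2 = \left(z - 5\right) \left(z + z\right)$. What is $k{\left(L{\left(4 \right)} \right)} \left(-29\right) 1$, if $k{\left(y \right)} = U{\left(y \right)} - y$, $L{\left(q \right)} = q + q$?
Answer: $-2436$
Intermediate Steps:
$L{\left(q \right)} = 2 q$
$U{\left(z \right)} = -4 + 4 z \left(-5 + z\right)$ ($U{\left(z \right)} = -4 + 2 \left(z - 5\right) \left(z + z\right) = -4 + 2 \left(-5 + z\right) 2 z = -4 + 2 \cdot 2 z \left(-5 + z\right) = -4 + 4 z \left(-5 + z\right)$)
$k{\left(y \right)} = -4 - 21 y + 4 y^{2}$ ($k{\left(y \right)} = \left(-4 - 20 y + 4 y^{2}\right) - y = -4 - 21 y + 4 y^{2}$)
$k{\left(L{\left(4 \right)} \right)} \left(-29\right) 1 = \left(-4 - 21 \cdot 2 \cdot 4 + 4 \left(2 \cdot 4\right)^{2}\right) \left(-29\right) 1 = \left(-4 - 168 + 4 \cdot 8^{2}\right) \left(-29\right) 1 = \left(-4 - 168 + 4 \cdot 64\right) \left(-29\right) 1 = \left(-4 - 168 + 256\right) \left(-29\right) 1 = 84 \left(-29\right) 1 = \left(-2436\right) 1 = -2436$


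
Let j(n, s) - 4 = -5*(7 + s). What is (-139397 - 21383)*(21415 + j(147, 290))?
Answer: -3204988520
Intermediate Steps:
j(n, s) = -31 - 5*s (j(n, s) = 4 - 5*(7 + s) = 4 + (-35 - 5*s) = -31 - 5*s)
(-139397 - 21383)*(21415 + j(147, 290)) = (-139397 - 21383)*(21415 + (-31 - 5*290)) = -160780*(21415 + (-31 - 1450)) = -160780*(21415 - 1481) = -160780*19934 = -3204988520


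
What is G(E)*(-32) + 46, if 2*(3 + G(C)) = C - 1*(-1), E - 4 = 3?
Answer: 14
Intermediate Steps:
E = 7 (E = 4 + 3 = 7)
G(C) = -5/2 + C/2 (G(C) = -3 + (C - 1*(-1))/2 = -3 + (C + 1)/2 = -3 + (1 + C)/2 = -3 + (1/2 + C/2) = -5/2 + C/2)
G(E)*(-32) + 46 = (-5/2 + (1/2)*7)*(-32) + 46 = (-5/2 + 7/2)*(-32) + 46 = 1*(-32) + 46 = -32 + 46 = 14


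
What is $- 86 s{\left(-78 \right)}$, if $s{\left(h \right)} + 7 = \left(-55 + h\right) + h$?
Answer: $18748$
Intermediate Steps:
$s{\left(h \right)} = -62 + 2 h$ ($s{\left(h \right)} = -7 + \left(\left(-55 + h\right) + h\right) = -7 + \left(-55 + 2 h\right) = -62 + 2 h$)
$- 86 s{\left(-78 \right)} = - 86 \left(-62 + 2 \left(-78\right)\right) = - 86 \left(-62 - 156\right) = \left(-86\right) \left(-218\right) = 18748$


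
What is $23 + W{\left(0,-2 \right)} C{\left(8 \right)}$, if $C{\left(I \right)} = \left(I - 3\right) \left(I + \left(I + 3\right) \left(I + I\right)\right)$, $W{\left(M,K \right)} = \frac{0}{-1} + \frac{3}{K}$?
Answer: $-1357$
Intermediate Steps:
$W{\left(M,K \right)} = \frac{3}{K}$ ($W{\left(M,K \right)} = 0 \left(-1\right) + \frac{3}{K} = 0 + \frac{3}{K} = \frac{3}{K}$)
$C{\left(I \right)} = \left(-3 + I\right) \left(I + 2 I \left(3 + I\right)\right)$ ($C{\left(I \right)} = \left(-3 + I\right) \left(I + \left(3 + I\right) 2 I\right) = \left(-3 + I\right) \left(I + 2 I \left(3 + I\right)\right)$)
$23 + W{\left(0,-2 \right)} C{\left(8 \right)} = 23 + \frac{3}{-2} \cdot 8 \left(-21 + 8 + 2 \cdot 8^{2}\right) = 23 + 3 \left(- \frac{1}{2}\right) 8 \left(-21 + 8 + 2 \cdot 64\right) = 23 - \frac{3 \cdot 8 \left(-21 + 8 + 128\right)}{2} = 23 - \frac{3 \cdot 8 \cdot 115}{2} = 23 - 1380 = -1357$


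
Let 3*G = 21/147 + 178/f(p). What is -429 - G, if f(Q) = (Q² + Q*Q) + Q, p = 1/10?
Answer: -58180/63 ≈ -923.49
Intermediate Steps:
p = ⅒ ≈ 0.10000
f(Q) = Q + 2*Q² (f(Q) = (Q² + Q²) + Q = 2*Q² + Q = Q + 2*Q²)
G = 31153/63 (G = (21/147 + 178/(((1 + 2*(⅒))/10)))/3 = (21*(1/147) + 178/(((1 + ⅕)/10)))/3 = (⅐ + 178/(((⅒)*(6/5))))/3 = (⅐ + 178/(3/25))/3 = (⅐ + 178*(25/3))/3 = (⅐ + 4450/3)/3 = (⅓)*(31153/21) = 31153/63 ≈ 494.49)
-429 - G = -429 - 1*31153/63 = -429 - 31153/63 = -58180/63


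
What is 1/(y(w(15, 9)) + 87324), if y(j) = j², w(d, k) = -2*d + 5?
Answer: 1/87949 ≈ 1.1370e-5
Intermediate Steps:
w(d, k) = 5 - 2*d
1/(y(w(15, 9)) + 87324) = 1/((5 - 2*15)² + 87324) = 1/((5 - 30)² + 87324) = 1/((-25)² + 87324) = 1/(625 + 87324) = 1/87949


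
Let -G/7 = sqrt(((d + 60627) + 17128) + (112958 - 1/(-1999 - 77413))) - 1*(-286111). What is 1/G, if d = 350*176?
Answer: -463686668/928658131494185 + 6*sqrt(44198689687369)/45504248443215065 ≈ -4.9843e-7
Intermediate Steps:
d = 61600
G = -2002777 - 21*sqrt(44198689687369)/39706 (G = -7*(sqrt(((61600 + 60627) + 17128) + (112958 - 1/(-1999 - 77413))) - 1*(-286111)) = -7*(sqrt((122227 + 17128) + (112958 - 1/(-79412))) + 286111) = -7*(sqrt(139355 + (112958 - 1*(-1/79412))) + 286111) = -7*(sqrt(139355 + (112958 + 1/79412)) + 286111) = -7*(sqrt(139355 + 8970220697/79412) + 286111) = -7*(sqrt(20036679957/79412) + 286111) = -7*(3*sqrt(44198689687369)/39706 + 286111) = -7*(286111 + 3*sqrt(44198689687369)/39706) = -2002777 - 21*sqrt(44198689687369)/39706 ≈ -2.0063e+6)
1/G = 1/(-2002777 - 21*sqrt(44198689687369)/39706)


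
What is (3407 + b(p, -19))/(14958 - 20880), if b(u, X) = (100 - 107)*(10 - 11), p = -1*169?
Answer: -569/987 ≈ -0.57649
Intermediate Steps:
p = -169
b(u, X) = 7 (b(u, X) = -7*(-1) = 7)
(3407 + b(p, -19))/(14958 - 20880) = (3407 + 7)/(14958 - 20880) = 3414/(-5922) = 3414*(-1/5922) = -569/987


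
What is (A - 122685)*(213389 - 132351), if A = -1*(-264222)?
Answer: 11469875406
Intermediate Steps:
A = 264222
(A - 122685)*(213389 - 132351) = (264222 - 122685)*(213389 - 132351) = 141537*81038 = 11469875406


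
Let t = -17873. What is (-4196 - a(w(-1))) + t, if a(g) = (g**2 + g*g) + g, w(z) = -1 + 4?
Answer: -22090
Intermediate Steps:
w(z) = 3
a(g) = g + 2*g**2 (a(g) = (g**2 + g**2) + g = 2*g**2 + g = g + 2*g**2)
(-4196 - a(w(-1))) + t = (-4196 - 3*(1 + 2*3)) - 17873 = (-4196 - 3*(1 + 6)) - 17873 = (-4196 - 3*7) - 17873 = (-4196 - 1*21) - 17873 = (-4196 - 21) - 17873 = -4217 - 17873 = -22090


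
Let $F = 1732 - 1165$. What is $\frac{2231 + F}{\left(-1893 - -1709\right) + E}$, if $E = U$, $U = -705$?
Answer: $- \frac{2798}{889} \approx -3.1474$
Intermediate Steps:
$F = 567$
$E = -705$
$\frac{2231 + F}{\left(-1893 - -1709\right) + E} = \frac{2231 + 567}{\left(-1893 - -1709\right) - 705} = \frac{2798}{\left(-1893 + 1709\right) - 705} = \frac{2798}{-184 - 705} = \frac{2798}{-889} = 2798 \left(- \frac{1}{889}\right) = - \frac{2798}{889}$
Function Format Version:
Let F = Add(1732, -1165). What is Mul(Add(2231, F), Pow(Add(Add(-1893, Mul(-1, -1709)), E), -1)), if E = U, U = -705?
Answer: Rational(-2798, 889) ≈ -3.1474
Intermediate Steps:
F = 567
E = -705
Mul(Add(2231, F), Pow(Add(Add(-1893, Mul(-1, -1709)), E), -1)) = Mul(Add(2231, 567), Pow(Add(Add(-1893, Mul(-1, -1709)), -705), -1)) = Mul(2798, Pow(Add(Add(-1893, 1709), -705), -1)) = Mul(2798, Pow(Add(-184, -705), -1)) = Mul(2798, Pow(-889, -1)) = Mul(2798, Rational(-1, 889)) = Rational(-2798, 889)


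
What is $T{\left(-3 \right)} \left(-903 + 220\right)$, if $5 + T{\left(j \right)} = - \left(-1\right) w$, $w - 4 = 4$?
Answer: $-2049$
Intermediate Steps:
$w = 8$ ($w = 4 + 4 = 8$)
$T{\left(j \right)} = 3$ ($T{\left(j \right)} = -5 - \left(-1\right) 8 = -5 - -8 = -5 + 8 = 3$)
$T{\left(-3 \right)} \left(-903 + 220\right) = 3 \left(-903 + 220\right) = 3 \left(-683\right) = -2049$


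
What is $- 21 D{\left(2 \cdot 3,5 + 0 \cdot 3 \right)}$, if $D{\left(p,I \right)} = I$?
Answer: $-105$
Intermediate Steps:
$- 21 D{\left(2 \cdot 3,5 + 0 \cdot 3 \right)} = - 21 \left(5 + 0 \cdot 3\right) = - 21 \left(5 + 0\right) = \left(-21\right) 5 = -105$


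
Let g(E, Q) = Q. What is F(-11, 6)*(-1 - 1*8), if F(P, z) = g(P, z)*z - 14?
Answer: -198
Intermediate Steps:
F(P, z) = -14 + z**2 (F(P, z) = z*z - 14 = z**2 - 14 = -14 + z**2)
F(-11, 6)*(-1 - 1*8) = (-14 + 6**2)*(-1 - 1*8) = (-14 + 36)*(-1 - 8) = 22*(-9) = -198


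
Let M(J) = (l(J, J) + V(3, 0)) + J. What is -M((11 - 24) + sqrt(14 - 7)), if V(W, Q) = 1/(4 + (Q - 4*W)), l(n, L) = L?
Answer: 209/8 - 2*sqrt(7) ≈ 20.833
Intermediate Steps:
V(W, Q) = 1/(4 + Q - 4*W)
M(J) = -1/8 + 2*J (M(J) = (J + 1/(4 + 0 - 4*3)) + J = (J + 1/(4 + 0 - 12)) + J = (J + 1/(-8)) + J = (J - 1/8) + J = (-1/8 + J) + J = -1/8 + 2*J)
-M((11 - 24) + sqrt(14 - 7)) = -(-1/8 + 2*((11 - 24) + sqrt(14 - 7))) = -(-1/8 + 2*(-13 + sqrt(7))) = -(-1/8 + (-26 + 2*sqrt(7))) = -(-209/8 + 2*sqrt(7)) = 209/8 - 2*sqrt(7)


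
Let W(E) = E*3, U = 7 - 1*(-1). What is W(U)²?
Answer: 576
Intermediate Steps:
U = 8 (U = 7 + 1 = 8)
W(E) = 3*E
W(U)² = (3*8)² = 24² = 576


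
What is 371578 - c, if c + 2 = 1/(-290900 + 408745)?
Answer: 43788845099/117845 ≈ 3.7158e+5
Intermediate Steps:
c = -235689/117845 (c = -2 + 1/(-290900 + 408745) = -2 + 1/117845 = -235689/117845 ≈ -2.0000)
371578 - c = 371578 - 1*(-235689/117845) = 371578 + 235689/117845 = 43788845099/117845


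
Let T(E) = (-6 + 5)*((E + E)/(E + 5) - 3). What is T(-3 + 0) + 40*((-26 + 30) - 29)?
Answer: -994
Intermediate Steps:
T(E) = 3 - 2*E/(5 + E) (T(E) = -((2*E)/(5 + E) - 3) = -(2*E/(5 + E) - 3) = -(-3 + 2*E/(5 + E)) = 3 - 2*E/(5 + E))
T(-3 + 0) + 40*((-26 + 30) - 29) = (15 + (-3 + 0))/(5 + (-3 + 0)) + 40*((-26 + 30) - 29) = (15 - 3)/(5 - 3) + 40*(4 - 29) = 12/2 + 40*(-25) = (½)*12 - 1000 = 6 - 1000 = -994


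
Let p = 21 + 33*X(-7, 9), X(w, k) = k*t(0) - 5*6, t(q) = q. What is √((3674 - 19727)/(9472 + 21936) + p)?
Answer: I*√59774145015/7852 ≈ 31.137*I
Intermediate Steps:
X(w, k) = -30 (X(w, k) = k*0 - 5*6 = 0 - 30 = -30)
p = -969 (p = 21 + 33*(-30) = 21 - 990 = -969)
√((3674 - 19727)/(9472 + 21936) + p) = √((3674 - 19727)/(9472 + 21936) - 969) = √(-16053/31408 - 969) = √(-30450405/31408) = I*√59774145015/7852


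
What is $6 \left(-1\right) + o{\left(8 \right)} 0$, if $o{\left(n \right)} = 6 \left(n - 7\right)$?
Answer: $-6$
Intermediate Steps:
$o{\left(n \right)} = -42 + 6 n$ ($o{\left(n \right)} = 6 \left(-7 + n\right) = -42 + 6 n$)
$6 \left(-1\right) + o{\left(8 \right)} 0 = 6 \left(-1\right) + \left(-42 + 6 \cdot 8\right) 0 = -6 + \left(-42 + 48\right) 0 = -6 + 6 \cdot 0 = -6 + 0 = -6$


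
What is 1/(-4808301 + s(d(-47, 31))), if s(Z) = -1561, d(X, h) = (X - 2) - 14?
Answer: -1/4809862 ≈ -2.0791e-7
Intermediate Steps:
d(X, h) = -16 + X (d(X, h) = (-2 + X) - 14 = -16 + X)
1/(-4808301 + s(d(-47, 31))) = 1/(-4808301 - 1561) = 1/(-4809862) = -1/4809862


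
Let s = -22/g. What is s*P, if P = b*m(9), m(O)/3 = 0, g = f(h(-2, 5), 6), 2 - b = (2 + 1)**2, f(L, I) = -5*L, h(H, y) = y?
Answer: 0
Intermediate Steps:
b = -7 (b = 2 - (2 + 1)**2 = 2 - 1*3**2 = 2 - 1*9 = 2 - 9 = -7)
g = -25 (g = -5*5 = -25)
m(O) = 0 (m(O) = 3*0 = 0)
s = 22/25 (s = -22/(-25) = -22*(-1/25) = 22/25 ≈ 0.88000)
P = 0 (P = -7*0 = 0)
s*P = (22/25)*0 = 0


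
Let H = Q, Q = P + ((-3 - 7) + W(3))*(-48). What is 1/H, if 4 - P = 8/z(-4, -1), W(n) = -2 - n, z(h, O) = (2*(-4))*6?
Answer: 6/4345 ≈ 0.0013809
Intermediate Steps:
z(h, O) = -48 (z(h, O) = -8*6 = -48)
P = 25/6 (P = 4 - 8/(-48) = 4 - 8*(-1)/48 = 4 - 1*(-⅙) = 4 + ⅙ = 25/6 ≈ 4.1667)
Q = 4345/6 (Q = 25/6 + ((-3 - 7) + (-2 - 1*3))*(-48) = 25/6 + (-10 + (-2 - 3))*(-48) = 25/6 + (-10 - 5)*(-48) = 25/6 - 15*(-48) = 25/6 + 720 = 4345/6 ≈ 724.17)
H = 4345/6 ≈ 724.17
1/H = 1/(4345/6) = 6/4345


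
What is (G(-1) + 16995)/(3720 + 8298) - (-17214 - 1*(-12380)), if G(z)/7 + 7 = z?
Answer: 58111951/12018 ≈ 4835.4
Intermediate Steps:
G(z) = -49 + 7*z
(G(-1) + 16995)/(3720 + 8298) - (-17214 - 1*(-12380)) = ((-49 + 7*(-1)) + 16995)/(3720 + 8298) - (-17214 - 1*(-12380)) = ((-49 - 7) + 16995)/12018 - (-17214 + 12380) = (-56 + 16995)*(1/12018) - 1*(-4834) = 16939*(1/12018) + 4834 = 16939/12018 + 4834 = 58111951/12018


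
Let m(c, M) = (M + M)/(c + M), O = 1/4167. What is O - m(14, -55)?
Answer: -458329/170847 ≈ -2.6827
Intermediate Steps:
O = 1/4167 ≈ 0.00023998
m(c, M) = 2*M/(M + c) (m(c, M) = (2*M)/(M + c) = 2*M/(M + c))
O - m(14, -55) = 1/4167 - 2*(-55)/(-55 + 14) = 1/4167 - 2*(-55)/(-41) = 1/4167 - 2*(-55)*(-1)/41 = 1/4167 - 1*110/41 = 1/4167 - 110/41 = -458329/170847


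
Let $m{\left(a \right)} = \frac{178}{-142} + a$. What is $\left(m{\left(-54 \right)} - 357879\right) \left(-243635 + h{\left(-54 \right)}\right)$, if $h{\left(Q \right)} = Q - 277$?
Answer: $\frac{6199988954712}{71} \approx 8.7324 \cdot 10^{10}$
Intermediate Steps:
$h{\left(Q \right)} = -277 + Q$
$m{\left(a \right)} = - \frac{89}{71} + a$ ($m{\left(a \right)} = 178 \left(- \frac{1}{142}\right) + a = - \frac{89}{71} + a$)
$\left(m{\left(-54 \right)} - 357879\right) \left(-243635 + h{\left(-54 \right)}\right) = \left(\left(- \frac{89}{71} - 54\right) - 357879\right) \left(-243635 - 331\right) = \left(- \frac{3923}{71} - 357879\right) \left(-243635 - 331\right) = \left(- \frac{25413332}{71}\right) \left(-243966\right) = \frac{6199988954712}{71}$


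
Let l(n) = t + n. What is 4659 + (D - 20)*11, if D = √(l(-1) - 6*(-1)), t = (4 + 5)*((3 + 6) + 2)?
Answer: 4439 + 22*√26 ≈ 4551.2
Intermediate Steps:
t = 99 (t = 9*(9 + 2) = 9*11 = 99)
l(n) = 99 + n
D = 2*√26 (D = √((99 - 1) - 6*(-1)) = √(98 + 6) = √104 = 2*√26 ≈ 10.198)
4659 + (D - 20)*11 = 4659 + (2*√26 - 20)*11 = 4659 + (-20 + 2*√26)*11 = 4659 + (-220 + 22*√26) = 4439 + 22*√26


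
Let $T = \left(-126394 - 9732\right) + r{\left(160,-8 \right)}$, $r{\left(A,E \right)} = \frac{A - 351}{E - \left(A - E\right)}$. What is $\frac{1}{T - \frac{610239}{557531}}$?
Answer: $- \frac{98125456}{13357426737099} \approx -7.3461 \cdot 10^{-6}$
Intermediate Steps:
$r{\left(A,E \right)} = \frac{-351 + A}{- A + 2 E}$
$T = - \frac{23957985}{176}$ ($T = \left(-126394 - 9732\right) + \frac{351 - 160}{160 - -16} = -136126 + \frac{351 - 160}{160 + 16} = -136126 + \frac{1}{176} \cdot 191 = -136126 + \frac{191}{176} = - \frac{23957985}{176} \approx -1.3613 \cdot 10^{5}$)
$\frac{1}{T - \frac{610239}{557531}} = \frac{1}{- \frac{23957985}{176} - \frac{610239}{557531}} = \frac{1}{- \frac{13357426737099}{98125456}} = - \frac{98125456}{13357426737099}$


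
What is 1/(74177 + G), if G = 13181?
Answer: 1/87358 ≈ 1.1447e-5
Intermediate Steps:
1/(74177 + G) = 1/(74177 + 13181) = 1/87358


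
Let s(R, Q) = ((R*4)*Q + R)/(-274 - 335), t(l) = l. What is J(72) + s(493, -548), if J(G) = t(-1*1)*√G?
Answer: 5321/3 - 6*√2 ≈ 1765.2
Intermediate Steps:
s(R, Q) = -R/609 - 4*Q*R/609 (s(R, Q) = ((4*R)*Q + R)/(-609) = (4*Q*R + R)*(-1/609) = (R + 4*Q*R)*(-1/609) = -R/609 - 4*Q*R/609)
J(G) = -√G (J(G) = (-1*1)*√G = -√G)
J(72) + s(493, -548) = -√72 - 1/609*493*(1 + 4*(-548)) = -6*√2 - 1/609*493*(1 - 2192) = -6*√2 - 1/609*493*(-2191) = -6*√2 + 5321/3 = 5321/3 - 6*√2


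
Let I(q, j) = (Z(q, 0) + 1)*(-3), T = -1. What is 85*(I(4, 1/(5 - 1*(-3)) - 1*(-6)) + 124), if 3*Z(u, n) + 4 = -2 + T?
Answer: 10880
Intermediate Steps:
Z(u, n) = -7/3 (Z(u, n) = -4/3 + (-2 - 1)/3 = -4/3 + (1/3)*(-3) = -4/3 - 1 = -7/3)
I(q, j) = 4 (I(q, j) = (-7/3 + 1)*(-3) = -4/3*(-3) = 4)
85*(I(4, 1/(5 - 1*(-3)) - 1*(-6)) + 124) = 85*(4 + 124) = 85*128 = 10880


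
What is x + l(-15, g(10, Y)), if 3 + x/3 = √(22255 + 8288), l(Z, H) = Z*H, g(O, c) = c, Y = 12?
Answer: -189 + 3*√30543 ≈ 335.30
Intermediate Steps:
l(Z, H) = H*Z
x = -9 + 3*√30543 (x = -9 + 3*√(22255 + 8288) = -9 + 3*√30543 ≈ 515.30)
x + l(-15, g(10, Y)) = (-9 + 3*√30543) + 12*(-15) = (-9 + 3*√30543) - 180 = -189 + 3*√30543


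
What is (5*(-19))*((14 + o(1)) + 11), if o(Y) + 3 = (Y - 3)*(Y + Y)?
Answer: -1710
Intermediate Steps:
o(Y) = -3 + 2*Y*(-3 + Y) (o(Y) = -3 + (Y - 3)*(Y + Y) = -3 + (-3 + Y)*(2*Y) = -3 + 2*Y*(-3 + Y))
(5*(-19))*((14 + o(1)) + 11) = (5*(-19))*((14 + (-3 - 6*1 + 2*1²)) + 11) = -95*((14 + (-3 - 6 + 2*1)) + 11) = -95*((14 + (-3 - 6 + 2)) + 11) = -95*((14 - 7) + 11) = -95*(7 + 11) = -95*18 = -1710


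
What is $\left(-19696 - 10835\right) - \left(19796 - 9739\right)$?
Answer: $-40588$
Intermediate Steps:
$\left(-19696 - 10835\right) - \left(19796 - 9739\right) = -30531 - 10057 = -40588$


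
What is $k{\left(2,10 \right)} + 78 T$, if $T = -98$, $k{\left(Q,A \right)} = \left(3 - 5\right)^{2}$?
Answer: $-7640$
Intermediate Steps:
$k{\left(Q,A \right)} = 4$ ($k{\left(Q,A \right)} = \left(-2\right)^{2} = 4$)
$k{\left(2,10 \right)} + 78 T = 4 + 78 \left(-98\right) = 4 - 7644 = -7640$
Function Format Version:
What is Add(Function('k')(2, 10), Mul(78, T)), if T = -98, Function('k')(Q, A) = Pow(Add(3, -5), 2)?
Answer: -7640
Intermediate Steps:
Function('k')(Q, A) = 4 (Function('k')(Q, A) = Pow(-2, 2) = 4)
Add(Function('k')(2, 10), Mul(78, T)) = Add(4, Mul(78, -98)) = Add(4, -7644) = -7640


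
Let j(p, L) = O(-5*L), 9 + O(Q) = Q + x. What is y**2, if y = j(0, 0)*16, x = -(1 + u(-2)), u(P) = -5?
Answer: 6400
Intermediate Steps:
x = 4 (x = -(1 - 5) = -1*(-4) = 4)
O(Q) = -5 + Q (O(Q) = -9 + (Q + 4) = -9 + (4 + Q) = -5 + Q)
j(p, L) = -5 - 5*L
y = -80 (y = (-5 - 5*0)*16 = (-5 + 0)*16 = -5*16 = -80)
y**2 = (-80)**2 = 6400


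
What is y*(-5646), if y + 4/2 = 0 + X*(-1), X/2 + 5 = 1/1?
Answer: -33876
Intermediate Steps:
X = -8 (X = -10 + 2/1 = -10 + 2*1 = -10 + 2 = -8)
y = 6 (y = -2 + (0 - 8*(-1)) = -2 + (0 + 8) = -2 + 8 = 6)
y*(-5646) = 6*(-5646) = -33876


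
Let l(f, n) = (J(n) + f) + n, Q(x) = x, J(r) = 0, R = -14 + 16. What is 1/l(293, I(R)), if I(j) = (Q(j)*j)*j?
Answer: 1/301 ≈ 0.0033223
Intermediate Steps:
R = 2
I(j) = j³ (I(j) = (j*j)*j = j²*j = j³)
l(f, n) = f + n (l(f, n) = (0 + f) + n = f + n)
1/l(293, I(R)) = 1/(293 + 2³) = 1/(293 + 8) = 1/301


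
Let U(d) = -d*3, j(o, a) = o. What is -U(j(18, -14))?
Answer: 54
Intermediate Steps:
U(d) = -3*d
-U(j(18, -14)) = -(-3)*18 = -1*(-54) = 54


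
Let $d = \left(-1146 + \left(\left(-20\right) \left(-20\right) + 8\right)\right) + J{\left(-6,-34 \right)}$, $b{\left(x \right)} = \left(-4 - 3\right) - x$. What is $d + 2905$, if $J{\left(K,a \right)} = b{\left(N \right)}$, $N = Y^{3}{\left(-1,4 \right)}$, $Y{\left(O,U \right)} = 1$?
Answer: $2159$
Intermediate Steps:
$N = 1$ ($N = 1^{3} = 1$)
$b{\left(x \right)} = -7 - x$
$J{\left(K,a \right)} = -8$ ($J{\left(K,a \right)} = -7 - 1 = -8$)
$d = -746$ ($d = \left(-1146 + \left(\left(-20\right) \left(-20\right) + 8\right)\right) - 8 = \left(-1146 + \left(400 + 8\right)\right) - 8 = \left(-1146 + 408\right) - 8 = -738 - 8 = -746$)
$d + 2905 = -746 + 2905 = 2159$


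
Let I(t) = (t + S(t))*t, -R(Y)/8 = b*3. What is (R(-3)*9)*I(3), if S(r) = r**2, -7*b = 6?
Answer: 46656/7 ≈ 6665.1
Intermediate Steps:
b = -6/7 (b = -1/7*6 = -6/7 ≈ -0.85714)
R(Y) = 144/7 (R(Y) = -(-48)*3/7 = -8*(-18/7) = 144/7)
I(t) = t*(t + t**2) (I(t) = (t + t**2)*t = t*(t + t**2))
(R(-3)*9)*I(3) = ((144/7)*9)*(3**2*(1 + 3)) = 1296*(9*4)/7 = (1296/7)*36 = 46656/7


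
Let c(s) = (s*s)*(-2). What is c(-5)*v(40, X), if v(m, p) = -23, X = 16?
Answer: 1150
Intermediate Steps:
c(s) = -2*s**2 (c(s) = s**2*(-2) = -2*s**2)
c(-5)*v(40, X) = -2*(-5)**2*(-23) = -2*25*(-23) = -50*(-23) = 1150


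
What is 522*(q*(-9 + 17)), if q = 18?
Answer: 75168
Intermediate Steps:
522*(q*(-9 + 17)) = 522*(18*(-9 + 17)) = 522*(18*8) = 522*144 = 75168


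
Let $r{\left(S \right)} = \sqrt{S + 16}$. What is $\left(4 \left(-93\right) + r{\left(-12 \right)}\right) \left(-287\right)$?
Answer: $106190$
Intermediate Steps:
$r{\left(S \right)} = \sqrt{16 + S}$
$\left(4 \left(-93\right) + r{\left(-12 \right)}\right) \left(-287\right) = \left(4 \left(-93\right) + \sqrt{16 - 12}\right) \left(-287\right) = \left(-372 + \sqrt{4}\right) \left(-287\right) = \left(-372 + 2\right) \left(-287\right) = \left(-370\right) \left(-287\right) = 106190$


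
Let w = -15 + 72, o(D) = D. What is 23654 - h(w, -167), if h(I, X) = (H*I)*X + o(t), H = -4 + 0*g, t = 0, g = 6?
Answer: -14422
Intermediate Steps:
H = -4 (H = -4 + 0*6 = -4 + 0 = -4)
w = 57
h(I, X) = -4*I*X (h(I, X) = (-4*I)*X + 0 = -4*I*X + 0 = -4*I*X)
23654 - h(w, -167) = 23654 - (-4)*57*(-167) = 23654 - 1*38076 = 23654 - 38076 = -14422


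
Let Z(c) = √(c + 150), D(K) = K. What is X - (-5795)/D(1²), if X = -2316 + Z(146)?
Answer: 3479 + 2*√74 ≈ 3496.2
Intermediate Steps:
Z(c) = √(150 + c)
X = -2316 + 2*√74 (X = -2316 + √(150 + 146) = -2316 + √296 = -2316 + 2*√74 ≈ -2298.8)
X - (-5795)/D(1²) = (-2316 + 2*√74) - (-5795)/(1²) = (-2316 + 2*√74) - (-5795)/1 = (-2316 + 2*√74) - (-5795) = (-2316 + 2*√74) - 1*(-5795) = (-2316 + 2*√74) + 5795 = 3479 + 2*√74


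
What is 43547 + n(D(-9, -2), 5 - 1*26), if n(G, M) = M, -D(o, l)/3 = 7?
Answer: 43526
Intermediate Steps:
D(o, l) = -21 (D(o, l) = -3*7 = -21)
43547 + n(D(-9, -2), 5 - 1*26) = 43547 + (5 - 1*26) = 43547 + (5 - 26) = 43547 - 21 = 43526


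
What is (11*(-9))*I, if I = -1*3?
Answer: 297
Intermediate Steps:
I = -3
(11*(-9))*I = (11*(-9))*(-3) = -99*(-3) = 297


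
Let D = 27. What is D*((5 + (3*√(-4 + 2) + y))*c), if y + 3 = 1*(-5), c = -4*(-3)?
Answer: -972 + 972*I*√2 ≈ -972.0 + 1374.6*I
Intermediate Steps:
c = 12
y = -8 (y = -3 + 1*(-5) = -3 - 5 = -8)
D*((5 + (3*√(-4 + 2) + y))*c) = 27*((5 + (3*√(-4 + 2) - 8))*12) = 27*((5 + (3*√(-2) - 8))*12) = 27*((5 + (3*(I*√2) - 8))*12) = 27*((5 + (3*I*√2 - 8))*12) = 27*((5 + (-8 + 3*I*√2))*12) = 27*((-3 + 3*I*√2)*12) = 27*(-36 + 36*I*√2) = -972 + 972*I*√2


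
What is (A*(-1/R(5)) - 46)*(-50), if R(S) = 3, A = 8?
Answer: 7300/3 ≈ 2433.3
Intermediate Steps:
(A*(-1/R(5)) - 46)*(-50) = (8*(-1/3) - 46)*(-50) = (8*(-1*⅓) - 46)*(-50) = (8*(-⅓) - 46)*(-50) = (-8/3 - 46)*(-50) = -146/3*(-50) = 7300/3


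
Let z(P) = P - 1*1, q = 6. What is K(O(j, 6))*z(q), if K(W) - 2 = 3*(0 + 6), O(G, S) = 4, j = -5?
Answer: 100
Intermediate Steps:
K(W) = 20 (K(W) = 2 + 3*(0 + 6) = 2 + 3*6 = 2 + 18 = 20)
z(P) = -1 + P (z(P) = P - 1 = -1 + P)
K(O(j, 6))*z(q) = 20*(-1 + 6) = 20*5 = 100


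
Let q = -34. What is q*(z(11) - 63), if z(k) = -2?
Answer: 2210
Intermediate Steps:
q*(z(11) - 63) = -34*(-2 - 63) = -34*(-65) = 2210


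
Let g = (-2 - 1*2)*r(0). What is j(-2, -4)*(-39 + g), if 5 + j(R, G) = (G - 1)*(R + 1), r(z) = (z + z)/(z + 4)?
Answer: 0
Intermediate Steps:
r(z) = 2*z/(4 + z) (r(z) = (2*z)/(4 + z) = 2*z/(4 + z))
j(R, G) = -5 + (1 + R)*(-1 + G) (j(R, G) = -5 + (G - 1)*(R + 1) = -5 + (-1 + G)*(1 + R) = -5 + (1 + R)*(-1 + G))
g = 0 (g = (-2 - 1*2)*(2*0/(4 + 0)) = (-2 - 2)*(2*0/4) = -8*0/4 = -4*0 = 0)
j(-2, -4)*(-39 + g) = (-6 - 4 - 1*(-2) - 4*(-2))*(-39 + 0) = (-6 - 4 + 2 + 8)*(-39) = 0*(-39) = 0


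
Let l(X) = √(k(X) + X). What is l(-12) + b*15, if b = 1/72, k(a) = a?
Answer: 5/24 + 2*I*√6 ≈ 0.20833 + 4.899*I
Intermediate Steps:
b = 1/72 ≈ 0.013889
l(X) = √2*√X (l(X) = √(X + X) = √(2*X) = √2*√X)
l(-12) + b*15 = √2*√(-12) + (1/72)*15 = √2*(2*I*√3) + 5/24 = 2*I*√6 + 5/24 = 5/24 + 2*I*√6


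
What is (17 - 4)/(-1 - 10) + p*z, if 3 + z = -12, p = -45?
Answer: 7412/11 ≈ 673.82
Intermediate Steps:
z = -15 (z = -3 - 12 = -15)
(17 - 4)/(-1 - 10) + p*z = (17 - 4)/(-1 - 10) - 45*(-15) = 13/(-11) + 675 = 13*(-1/11) + 675 = -13/11 + 675 = 7412/11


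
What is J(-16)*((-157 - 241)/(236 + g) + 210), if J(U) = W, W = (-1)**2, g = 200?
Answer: 45581/218 ≈ 209.09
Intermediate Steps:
W = 1
J(U) = 1
J(-16)*((-157 - 241)/(236 + g) + 210) = 1*((-157 - 241)/(236 + 200) + 210) = 1*(-398/436 + 210) = 1*(-398*1/436 + 210) = 1*(-199/218 + 210) = 1*(45581/218) = 45581/218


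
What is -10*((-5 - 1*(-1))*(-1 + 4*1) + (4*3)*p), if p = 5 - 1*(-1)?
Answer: -600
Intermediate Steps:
p = 6 (p = 5 + 1 = 6)
-10*((-5 - 1*(-1))*(-1 + 4*1) + (4*3)*p) = -10*((-5 - 1*(-1))*(-1 + 4*1) + (4*3)*6) = -10*((-5 + 1)*(-1 + 4) + 12*6) = -10*(-4*3 + 72) = -10*(-12 + 72) = -10*60 = -600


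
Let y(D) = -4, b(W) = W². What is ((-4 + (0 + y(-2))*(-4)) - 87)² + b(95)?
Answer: 14650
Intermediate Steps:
((-4 + (0 + y(-2))*(-4)) - 87)² + b(95) = ((-4 + (0 - 4)*(-4)) - 87)² + 95² = ((-4 - 4*(-4)) - 87)² + 9025 = ((-4 + 16) - 87)² + 9025 = (12 - 87)² + 9025 = (-75)² + 9025 = 5625 + 9025 = 14650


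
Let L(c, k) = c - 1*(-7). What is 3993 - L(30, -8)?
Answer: 3956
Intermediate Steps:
L(c, k) = 7 + c (L(c, k) = c + 7 = 7 + c)
3993 - L(30, -8) = 3993 - (7 + 30) = 3993 - 1*37 = 3993 - 37 = 3956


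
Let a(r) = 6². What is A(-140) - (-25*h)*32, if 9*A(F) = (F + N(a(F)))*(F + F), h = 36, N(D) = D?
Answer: 288320/9 ≈ 32036.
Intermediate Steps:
a(r) = 36
A(F) = 2*F*(36 + F)/9 (A(F) = ((F + 36)*(F + F))/9 = ((36 + F)*(2*F))/9 = (2*F*(36 + F))/9 = 2*F*(36 + F)/9)
A(-140) - (-25*h)*32 = (2/9)*(-140)*(36 - 140) - (-25*36)*32 = (2/9)*(-140)*(-104) - (-900)*32 = 29120/9 - 1*(-28800) = 29120/9 + 28800 = 288320/9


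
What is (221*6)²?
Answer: 1758276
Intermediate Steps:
(221*6)² = 1326² = 1758276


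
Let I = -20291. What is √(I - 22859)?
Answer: 5*I*√1726 ≈ 207.73*I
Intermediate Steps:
√(I - 22859) = √(-20291 - 22859) = √(-43150) = 5*I*√1726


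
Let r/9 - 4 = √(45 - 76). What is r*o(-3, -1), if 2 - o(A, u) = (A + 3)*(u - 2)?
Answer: 72 + 18*I*√31 ≈ 72.0 + 100.22*I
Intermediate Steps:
r = 36 + 9*I*√31 (r = 36 + 9*√(45 - 76) = 36 + 9*√(-31) = 36 + 9*(I*√31) = 36 + 9*I*√31 ≈ 36.0 + 50.11*I)
o(A, u) = 2 - (-2 + u)*(3 + A) (o(A, u) = 2 - (A + 3)*(u - 2) = 2 - (3 + A)*(-2 + u) = 2 - (-2 + u)*(3 + A))
r*o(-3, -1) = (36 + 9*I*√31)*(8 - 3*(-1) + 2*(-3) - 1*(-3)*(-1)) = (36 + 9*I*√31)*(8 + 3 - 6 - 3) = (36 + 9*I*√31)*2 = 72 + 18*I*√31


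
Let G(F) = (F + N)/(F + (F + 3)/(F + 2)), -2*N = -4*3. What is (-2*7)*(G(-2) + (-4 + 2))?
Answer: 28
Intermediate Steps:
N = 6 (N = -(-2)*3 = -½*(-12) = 6)
G(F) = (6 + F)/(F + (3 + F)/(2 + F)) (G(F) = (F + 6)/(F + (F + 3)/(F + 2)) = (6 + F)/(F + (3 + F)/(2 + F)))
(-2*7)*(G(-2) + (-4 + 2)) = (-2*7)*((12 + (-2)² + 8*(-2))/(3 + (-2)² + 3*(-2)) + (-4 + 2)) = -14*((12 + 4 - 16)/(3 + 4 - 6) - 2) = -14*(0/1 - 2) = -14*(1*0 - 2) = -14*(0 - 2) = -14*(-2) = 28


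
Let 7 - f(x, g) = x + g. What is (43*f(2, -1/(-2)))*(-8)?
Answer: -1548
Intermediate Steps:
f(x, g) = 7 - g - x (f(x, g) = 7 - (x + g) = 7 - (g + x) = 7 + (-g - x) = 7 - g - x)
(43*f(2, -1/(-2)))*(-8) = (43*(7 - (-1)/(-2) - 1*2))*(-8) = (43*(7 - (-1)*(-1)/2 - 2))*(-8) = (43*(7 - 1*½ - 2))*(-8) = (43*(7 - ½ - 2))*(-8) = (43*(9/2))*(-8) = (387/2)*(-8) = -1548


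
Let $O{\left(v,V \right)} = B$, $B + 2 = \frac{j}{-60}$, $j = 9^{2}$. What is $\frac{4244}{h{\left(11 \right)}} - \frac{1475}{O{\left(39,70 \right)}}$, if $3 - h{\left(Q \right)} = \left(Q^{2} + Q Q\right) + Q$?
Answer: $\frac{3545326}{8375} \approx 423.32$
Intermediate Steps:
$j = 81$
$h{\left(Q \right)} = 3 - Q - 2 Q^{2}$ ($h{\left(Q \right)} = 3 - \left(\left(Q^{2} + Q Q\right) + Q\right) = 3 - \left(\left(Q^{2} + Q^{2}\right) + Q\right) = 3 - \left(2 Q^{2} + Q\right) = 3 - \left(Q + 2 Q^{2}\right) = 3 - Q - 2 Q^{2}$)
$B = - \frac{67}{20}$ ($B = -2 + \frac{81}{-60} = -2 + 81 \left(- \frac{1}{60}\right) = -2 - \frac{27}{20} = - \frac{67}{20} \approx -3.35$)
$O{\left(v,V \right)} = - \frac{67}{20}$
$\frac{4244}{h{\left(11 \right)}} - \frac{1475}{O{\left(39,70 \right)}} = \frac{4244}{3 - 11 - 2 \cdot 11^{2}} - \frac{1475}{- \frac{67}{20}} = \frac{4244}{3 - 11 - 242} - - \frac{29500}{67} = \frac{4244}{3 - 11 - 242} + \frac{29500}{67} = \frac{4244}{-250} + \frac{29500}{67} = 4244 \left(- \frac{1}{250}\right) + \frac{29500}{67} = - \frac{2122}{125} + \frac{29500}{67} = \frac{3545326}{8375}$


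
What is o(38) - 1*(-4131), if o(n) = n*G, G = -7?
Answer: 3865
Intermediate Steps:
o(n) = -7*n (o(n) = n*(-7) = -7*n)
o(38) - 1*(-4131) = -7*38 - 1*(-4131) = -266 + 4131 = 3865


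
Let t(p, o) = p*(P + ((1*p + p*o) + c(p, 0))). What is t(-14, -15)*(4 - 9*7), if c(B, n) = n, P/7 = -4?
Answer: 138768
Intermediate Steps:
P = -28 (P = 7*(-4) = -28)
t(p, o) = p*(-28 + p + o*p) (t(p, o) = p*(-28 + ((1*p + p*o) + 0)) = p*(-28 + ((p + o*p) + 0)) = p*(-28 + (p + o*p)) = p*(-28 + p + o*p))
t(-14, -15)*(4 - 9*7) = (-14*(-28 - 14 - 15*(-14)))*(4 - 9*7) = (-14*(-28 - 14 + 210))*(4 - 63) = -14*168*(-59) = -2352*(-59) = 138768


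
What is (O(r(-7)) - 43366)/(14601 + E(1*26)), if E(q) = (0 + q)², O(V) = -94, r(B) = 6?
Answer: -43460/15277 ≈ -2.8448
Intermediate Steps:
E(q) = q²
(O(r(-7)) - 43366)/(14601 + E(1*26)) = (-94 - 43366)/(14601 + (1*26)²) = -43460/(14601 + 26²) = -43460/(14601 + 676) = -43460/15277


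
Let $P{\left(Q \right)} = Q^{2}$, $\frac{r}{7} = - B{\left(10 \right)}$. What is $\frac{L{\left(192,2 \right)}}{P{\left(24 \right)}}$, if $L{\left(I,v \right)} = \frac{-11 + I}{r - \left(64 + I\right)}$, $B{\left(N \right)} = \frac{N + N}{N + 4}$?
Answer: $- \frac{181}{153216} \approx -0.0011813$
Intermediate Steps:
$B{\left(N \right)} = \frac{2 N}{4 + N}$
$r = -10$ ($r = 7 \left(- \frac{2 \cdot 10}{4 + 10}\right) = 7 \left(- \frac{2 \cdot 10}{14}\right) = 7 \left(\left(-1\right) \frac{10}{7}\right) = 7 \left(- \frac{10}{7}\right) = -10$)
$L{\left(I,v \right)} = \frac{-11 + I}{-74 - I}$ ($L{\left(I,v \right)} = \frac{-11 + I}{-10 - \left(64 + I\right)} = \frac{-11 + I}{-74 - I}$)
$\frac{L{\left(192,2 \right)}}{P{\left(24 \right)}} = \frac{\frac{1}{74 + 192} \left(11 - 192\right)}{24^{2}} = \frac{\frac{1}{266} \left(11 - 192\right)}{576} = \frac{1}{266} \left(-181\right) \frac{1}{576} = \left(- \frac{181}{266}\right) \frac{1}{576} = - \frac{181}{153216}$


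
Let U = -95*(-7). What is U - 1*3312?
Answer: -2647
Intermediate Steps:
U = 665
U - 1*3312 = 665 - 1*3312 = 665 - 3312 = -2647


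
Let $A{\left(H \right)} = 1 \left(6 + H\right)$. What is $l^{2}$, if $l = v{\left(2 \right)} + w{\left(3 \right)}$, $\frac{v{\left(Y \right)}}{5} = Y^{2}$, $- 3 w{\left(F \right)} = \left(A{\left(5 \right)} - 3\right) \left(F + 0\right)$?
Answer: $144$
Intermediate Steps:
$A{\left(H \right)} = 6 + H$
$w{\left(F \right)} = - \frac{8 F}{3}$ ($w{\left(F \right)} = - \frac{\left(\left(6 + 5\right) - 3\right) \left(F + 0\right)}{3} = - \frac{\left(11 - 3\right) F}{3} = - \frac{8 F}{3}$)
$v{\left(Y \right)} = 5 Y^{2}$
$l = 12$ ($l = 5 \cdot 2^{2} - 8 = 5 \cdot 4 - 8 = 20 - 8 = 12$)
$l^{2} = 12^{2} = 144$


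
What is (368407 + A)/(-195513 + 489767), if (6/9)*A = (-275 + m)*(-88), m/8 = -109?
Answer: 519811/294254 ≈ 1.7665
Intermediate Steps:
m = -872 (m = 8*(-109) = -872)
A = 151404 (A = 3*((-275 - 872)*(-88))/2 = 3*(-1147*(-88))/2 = (3/2)*100936 = 151404)
(368407 + A)/(-195513 + 489767) = (368407 + 151404)/(-195513 + 489767) = 519811/294254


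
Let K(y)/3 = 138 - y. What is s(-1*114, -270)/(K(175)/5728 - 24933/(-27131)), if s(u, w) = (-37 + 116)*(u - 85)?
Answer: -2443143511328/139804683 ≈ -17475.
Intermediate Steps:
K(y) = 414 - 3*y (K(y) = 3*(138 - y) = 414 - 3*y)
s(u, w) = -6715 + 79*u (s(u, w) = 79*(-85 + u) = -6715 + 79*u)
s(-1*114, -270)/(K(175)/5728 - 24933/(-27131)) = (-6715 + 79*(-1*114))/((414 - 3*175)/5728 - 24933/(-27131)) = (-6715 + 79*(-114))/((414 - 525)*(1/5728) - 24933*(-1/27131)) = (-6715 - 9006)/(-111*1/5728 + 24933/27131) = -15721/(-111/5728 + 24933/27131) = -15721/139804683/155406368 = -15721*155406368/139804683 = -2443143511328/139804683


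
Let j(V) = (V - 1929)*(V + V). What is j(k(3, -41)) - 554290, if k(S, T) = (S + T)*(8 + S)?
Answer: 1407802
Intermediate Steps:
k(S, T) = (8 + S)*(S + T)
j(V) = 2*V*(-1929 + V) (j(V) = (-1929 + V)*(2*V) = 2*V*(-1929 + V))
j(k(3, -41)) - 554290 = 2*(3² + 8*3 + 8*(-41) + 3*(-41))*(-1929 + (3² + 8*3 + 8*(-41) + 3*(-41))) - 554290 = 2*(9 + 24 - 328 - 123)*(-1929 + (9 + 24 - 328 - 123)) - 554290 = 2*(-418)*(-1929 - 418) - 554290 = 2*(-418)*(-2347) - 554290 = 1962092 - 554290 = 1407802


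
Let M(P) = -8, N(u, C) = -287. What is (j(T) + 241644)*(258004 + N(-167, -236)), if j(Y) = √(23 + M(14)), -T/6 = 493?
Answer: 62275766748 + 257717*√15 ≈ 6.2277e+10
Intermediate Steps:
T = -2958 (T = -6*493 = -2958)
j(Y) = √15 (j(Y) = √(23 - 8) = √15)
(j(T) + 241644)*(258004 + N(-167, -236)) = (√15 + 241644)*(258004 - 287) = (241644 + √15)*257717 = 62275766748 + 257717*√15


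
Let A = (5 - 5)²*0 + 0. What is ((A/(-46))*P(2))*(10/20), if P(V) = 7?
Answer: 0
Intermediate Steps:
A = 0 (A = 0²*0 + 0 = 0*0 + 0 = 0 + 0 = 0)
((A/(-46))*P(2))*(10/20) = ((0/(-46))*7)*(10/20) = ((0*(-1/46))*7)*(10*(1/20)) = (0*7)*(½) = 0*(½) = 0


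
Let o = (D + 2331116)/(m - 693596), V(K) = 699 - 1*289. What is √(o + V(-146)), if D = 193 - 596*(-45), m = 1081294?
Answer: 17*√216405657338/387698 ≈ 20.398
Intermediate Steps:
V(K) = 410 (V(K) = 699 - 289 = 410)
D = 27013 (D = 193 + 26820 = 27013)
o = 2358129/387698 (o = (27013 + 2331116)/(1081294 - 693596) = 2358129/387698 ≈ 6.0824)
√(o + V(-146)) = √(2358129/387698 + 410) = √(161314309/387698) = 17*√216405657338/387698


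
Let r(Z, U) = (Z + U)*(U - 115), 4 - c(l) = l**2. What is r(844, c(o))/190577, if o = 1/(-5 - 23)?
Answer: -57856917775/117139296512 ≈ -0.49392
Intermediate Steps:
o = -1/28 (o = 1/(-28) = -1/28 ≈ -0.035714)
c(l) = 4 - l**2
r(Z, U) = (-115 + U)*(U + Z) (r(Z, U) = (U + Z)*(-115 + U) = (-115 + U)*(U + Z))
r(844, c(o))/190577 = ((4 - (-1/28)**2)**2 - 115*(4 - (-1/28)**2) - 115*844 + (4 - (-1/28)**2)*844)/190577 = ((4 - 1*1/784)**2 - 115*(4 - 1*1/784) - 97060 + (4 - 1*1/784)*844)*(1/190577) = ((4 - 1/784)**2 - 115*(4 - 1/784) - 97060 + (4 - 1/784)*844)*(1/190577) = ((3135/784)**2 - 115*3135/784 - 97060 + (3135/784)*844)*(1/190577) = (9828225/614656 - 360525/784 - 97060 + 661485/196)*(1/190577) = -57856917775/614656*1/190577 = -57856917775/117139296512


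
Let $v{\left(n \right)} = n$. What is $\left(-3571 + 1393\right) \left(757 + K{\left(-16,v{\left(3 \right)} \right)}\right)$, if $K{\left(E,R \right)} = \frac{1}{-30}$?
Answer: $- \frac{8243367}{5} \approx -1.6487 \cdot 10^{6}$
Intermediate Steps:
$K{\left(E,R \right)} = - \frac{1}{30}$
$\left(-3571 + 1393\right) \left(757 + K{\left(-16,v{\left(3 \right)} \right)}\right) = \left(-3571 + 1393\right) \left(757 - \frac{1}{30}\right) = \left(-2178\right) \frac{22709}{30} = - \frac{8243367}{5}$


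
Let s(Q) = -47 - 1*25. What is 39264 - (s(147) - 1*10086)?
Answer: 49422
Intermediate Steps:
s(Q) = -72 (s(Q) = -47 - 25 = -72)
39264 - (s(147) - 1*10086) = 39264 - (-72 - 1*10086) = 39264 - (-72 - 10086) = 39264 - 1*(-10158) = 39264 + 10158 = 49422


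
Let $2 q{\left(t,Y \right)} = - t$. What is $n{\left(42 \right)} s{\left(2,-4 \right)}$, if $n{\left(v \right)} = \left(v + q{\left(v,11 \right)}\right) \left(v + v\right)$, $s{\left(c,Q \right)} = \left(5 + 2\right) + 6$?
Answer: $22932$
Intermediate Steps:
$q{\left(t,Y \right)} = - \frac{t}{2}$ ($q{\left(t,Y \right)} = \frac{\left(-1\right) t}{2} = - \frac{t}{2}$)
$s{\left(c,Q \right)} = 13$ ($s{\left(c,Q \right)} = 7 + 6 = 13$)
$n{\left(v \right)} = v^{2}$ ($n{\left(v \right)} = \left(v - \frac{v}{2}\right) \left(v + v\right) = \frac{v}{2} \cdot 2 v = v^{2}$)
$n{\left(42 \right)} s{\left(2,-4 \right)} = 42^{2} \cdot 13 = 1764 \cdot 13 = 22932$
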